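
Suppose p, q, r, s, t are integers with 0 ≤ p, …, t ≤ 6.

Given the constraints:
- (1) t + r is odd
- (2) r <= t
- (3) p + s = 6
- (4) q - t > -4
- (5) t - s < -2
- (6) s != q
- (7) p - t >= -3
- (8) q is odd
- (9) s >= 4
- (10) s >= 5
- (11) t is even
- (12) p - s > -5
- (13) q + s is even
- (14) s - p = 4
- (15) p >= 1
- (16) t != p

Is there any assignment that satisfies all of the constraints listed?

Take p = 1, q = 1, r = 1, s = 5, t = 2. Then constraint 3: p + s = 6; constraint 4: q - t = -1, and every other listed constraint is also met.

Satisfiable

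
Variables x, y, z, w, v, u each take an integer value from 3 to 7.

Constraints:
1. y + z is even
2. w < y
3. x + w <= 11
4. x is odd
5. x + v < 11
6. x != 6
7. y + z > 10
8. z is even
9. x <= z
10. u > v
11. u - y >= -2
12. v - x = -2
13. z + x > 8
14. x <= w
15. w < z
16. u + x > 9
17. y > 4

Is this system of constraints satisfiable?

Satisfiable

One satisfying assignment is x = 5, y = 6, z = 6, w = 5, v = 3, u = 5.
For the less obvious constraints — constraint 3: x + w = 10; constraint 5: x + v = 8; constraint 7: y + z = 12 — and the others hold by inspection.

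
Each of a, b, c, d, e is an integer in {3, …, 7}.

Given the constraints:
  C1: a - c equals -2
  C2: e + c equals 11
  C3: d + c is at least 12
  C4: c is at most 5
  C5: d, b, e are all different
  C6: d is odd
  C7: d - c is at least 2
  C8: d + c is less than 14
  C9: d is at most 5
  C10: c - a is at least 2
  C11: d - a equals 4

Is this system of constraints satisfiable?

From constraint 9: d ≤ 5. From constraint 4: c ≤ 5. Hence d + c ≤ 10. But constraint 3 requires d + c ≥ 12, and 12 > 10. Contradiction.

Unsatisfiable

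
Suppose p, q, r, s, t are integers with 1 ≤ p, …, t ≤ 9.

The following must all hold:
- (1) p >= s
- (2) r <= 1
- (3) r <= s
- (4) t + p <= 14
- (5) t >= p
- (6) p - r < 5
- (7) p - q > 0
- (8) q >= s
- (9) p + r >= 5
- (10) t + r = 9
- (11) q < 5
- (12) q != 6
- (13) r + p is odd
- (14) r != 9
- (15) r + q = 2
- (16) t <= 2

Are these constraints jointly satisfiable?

From constraints 5 and 16: p ≤ t ≤ 2. From constraint 2: r ≤ 1. Hence p + r ≤ 3. But constraint 9 requires p + r ≥ 5, and 5 > 3. Contradiction.

Unsatisfiable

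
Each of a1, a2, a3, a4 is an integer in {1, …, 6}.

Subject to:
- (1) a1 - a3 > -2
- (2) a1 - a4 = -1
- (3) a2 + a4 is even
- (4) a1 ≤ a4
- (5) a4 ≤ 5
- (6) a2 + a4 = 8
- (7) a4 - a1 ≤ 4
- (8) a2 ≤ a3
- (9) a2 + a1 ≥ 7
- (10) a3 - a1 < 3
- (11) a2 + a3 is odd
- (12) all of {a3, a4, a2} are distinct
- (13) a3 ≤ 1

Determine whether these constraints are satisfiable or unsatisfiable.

From constraints 8 and 13: a2 ≤ a3 ≤ 1. From constraints 4 and 5: a1 ≤ a4 ≤ 5. Hence a2 + a1 ≤ 6. But constraint 9 requires a2 + a1 ≥ 7, and 7 > 6. Contradiction.

Unsatisfiable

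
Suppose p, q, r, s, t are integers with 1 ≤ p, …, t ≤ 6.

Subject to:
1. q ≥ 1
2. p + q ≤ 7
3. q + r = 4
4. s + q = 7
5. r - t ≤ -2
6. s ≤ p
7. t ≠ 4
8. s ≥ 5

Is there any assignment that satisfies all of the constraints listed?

Satisfiable

Setting (p, q, r, s, t) = (6, 1, 3, 6, 5) satisfies everything: constraint 2: p + q = 7; constraint 3: q + r = 4; constraint 4: s + q = 7, and the others follow.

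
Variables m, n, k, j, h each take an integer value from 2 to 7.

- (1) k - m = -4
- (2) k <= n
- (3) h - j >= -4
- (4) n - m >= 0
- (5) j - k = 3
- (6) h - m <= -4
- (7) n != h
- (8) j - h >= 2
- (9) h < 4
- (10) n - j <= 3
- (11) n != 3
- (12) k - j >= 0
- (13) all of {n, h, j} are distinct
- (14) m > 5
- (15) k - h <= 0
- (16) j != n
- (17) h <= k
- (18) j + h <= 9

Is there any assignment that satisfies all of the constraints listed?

Constraints 4, 6, 10, 12, and 15 give n − m ≥ 0, m − h ≥ 4, h − k ≥ 0, k − j ≥ 0, j − n ≥ -3.
Adding all 5 inequalities: the left sides telescope to 0, and the right sides sum to 0 + 4 + 0 + 0 + (-3) = 1. So 0 ≥ 1, which is false.

Unsatisfiable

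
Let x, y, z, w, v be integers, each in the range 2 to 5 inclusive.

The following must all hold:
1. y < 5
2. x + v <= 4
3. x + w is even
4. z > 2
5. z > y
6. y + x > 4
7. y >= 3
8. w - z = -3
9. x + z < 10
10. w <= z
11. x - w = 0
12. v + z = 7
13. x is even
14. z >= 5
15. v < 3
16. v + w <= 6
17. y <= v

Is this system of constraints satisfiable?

From constraints 7 and 17: v ≥ y ≥ 3. From constraint 14: z ≥ 5. Hence v + z ≥ 8. But constraint 12 requires v + z = 7, and 7 < 8. Contradiction.

Unsatisfiable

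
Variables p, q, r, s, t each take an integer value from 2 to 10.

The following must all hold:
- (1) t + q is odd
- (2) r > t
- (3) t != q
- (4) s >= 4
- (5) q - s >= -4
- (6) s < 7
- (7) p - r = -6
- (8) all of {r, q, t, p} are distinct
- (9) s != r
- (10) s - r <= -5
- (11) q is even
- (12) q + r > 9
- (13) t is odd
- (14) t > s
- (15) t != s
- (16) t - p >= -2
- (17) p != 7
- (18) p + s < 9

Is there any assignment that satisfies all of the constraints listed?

Satisfiable

Setting (p, q, r, s, t) = (4, 2, 10, 4, 5) satisfies everything: constraint 5: q - s = -2; constraint 7: p - r = -6, and the others follow.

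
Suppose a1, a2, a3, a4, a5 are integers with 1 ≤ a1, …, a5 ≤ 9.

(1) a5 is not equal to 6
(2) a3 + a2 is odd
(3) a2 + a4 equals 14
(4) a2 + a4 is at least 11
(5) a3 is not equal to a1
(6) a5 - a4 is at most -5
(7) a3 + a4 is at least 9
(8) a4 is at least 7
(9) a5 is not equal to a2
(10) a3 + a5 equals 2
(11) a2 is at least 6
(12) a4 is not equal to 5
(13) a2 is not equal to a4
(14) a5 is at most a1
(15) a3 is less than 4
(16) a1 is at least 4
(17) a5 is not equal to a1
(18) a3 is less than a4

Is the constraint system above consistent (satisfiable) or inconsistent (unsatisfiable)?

Satisfiable

Try a1 = 8, a2 = 6, a3 = 1, a4 = 8, a5 = 1.
Check constraint 3: a2 + a4 = 14; constraint 4: a2 + a4 = 14; constraint 6: a5 - a4 = -7. The remaining constraints are straightforward to verify.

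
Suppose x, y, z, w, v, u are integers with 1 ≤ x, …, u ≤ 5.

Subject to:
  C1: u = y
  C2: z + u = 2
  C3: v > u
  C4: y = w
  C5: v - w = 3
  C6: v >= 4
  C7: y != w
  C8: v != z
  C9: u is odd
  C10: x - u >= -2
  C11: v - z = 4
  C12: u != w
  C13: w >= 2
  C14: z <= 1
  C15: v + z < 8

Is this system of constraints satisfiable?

Unsatisfiable

From constraints 1 and 4, u = y = w, so u = w. But constraint 12 says u ≠ w. Contradiction.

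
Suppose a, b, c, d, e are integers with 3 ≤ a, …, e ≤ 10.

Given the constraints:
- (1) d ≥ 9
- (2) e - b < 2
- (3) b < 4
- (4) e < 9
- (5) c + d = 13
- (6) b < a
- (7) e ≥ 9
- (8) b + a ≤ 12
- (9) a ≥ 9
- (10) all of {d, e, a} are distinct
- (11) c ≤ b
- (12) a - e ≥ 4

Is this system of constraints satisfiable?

Constraints 1, 7, and 9 confine each of d, e, a to the 2 values {9, 10} (the domain already gives each ≤ 10).
Constraint 10 requires all 3 of them to be distinct, but only 2 values are available — impossible by the pigeonhole principle.

Unsatisfiable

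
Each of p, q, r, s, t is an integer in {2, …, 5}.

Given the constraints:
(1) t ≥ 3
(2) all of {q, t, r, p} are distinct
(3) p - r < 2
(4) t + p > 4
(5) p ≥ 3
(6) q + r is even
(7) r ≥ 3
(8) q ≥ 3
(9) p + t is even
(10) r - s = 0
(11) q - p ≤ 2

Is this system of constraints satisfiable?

Constraints 1, 5, 7, and 8 confine each of q, t, r, p to the 3 values {3, …, 5} (the domain already gives each ≤ 5).
Constraint 2 requires all 4 of them to be distinct, but only 3 values are available — impossible by the pigeonhole principle.

Unsatisfiable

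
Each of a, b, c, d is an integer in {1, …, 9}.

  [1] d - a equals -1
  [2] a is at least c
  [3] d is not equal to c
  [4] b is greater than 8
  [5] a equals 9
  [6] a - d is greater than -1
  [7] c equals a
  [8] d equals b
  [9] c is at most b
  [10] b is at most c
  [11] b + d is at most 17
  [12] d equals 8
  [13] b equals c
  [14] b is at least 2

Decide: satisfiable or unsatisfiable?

Unsatisfiable

Constraint 12 fixes d = 8 and constraint 5 fixes a = 9. Constraints 7, 8, and 13 give d = b = c = a, so d = a. But 8 ≠ 9 — contradiction.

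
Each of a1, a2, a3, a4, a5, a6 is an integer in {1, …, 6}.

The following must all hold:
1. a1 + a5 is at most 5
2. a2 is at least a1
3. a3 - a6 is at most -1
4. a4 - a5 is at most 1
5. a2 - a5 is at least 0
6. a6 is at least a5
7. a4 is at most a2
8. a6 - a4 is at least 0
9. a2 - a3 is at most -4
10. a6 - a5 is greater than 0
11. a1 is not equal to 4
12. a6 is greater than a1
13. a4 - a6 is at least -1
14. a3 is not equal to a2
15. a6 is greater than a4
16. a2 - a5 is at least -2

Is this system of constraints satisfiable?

Constraints 3, 4, 9, 13, and 16 give a2 − a5 ≥ -2, a5 − a4 ≥ -1, a4 − a6 ≥ -1, a6 − a3 ≥ 1, a3 − a2 ≥ 4.
Adding all 5 inequalities: the left sides telescope to 0, and the right sides sum to (-2) + (-1) + (-1) + 1 + 4 = 1. So 0 ≥ 1, which is false.

Unsatisfiable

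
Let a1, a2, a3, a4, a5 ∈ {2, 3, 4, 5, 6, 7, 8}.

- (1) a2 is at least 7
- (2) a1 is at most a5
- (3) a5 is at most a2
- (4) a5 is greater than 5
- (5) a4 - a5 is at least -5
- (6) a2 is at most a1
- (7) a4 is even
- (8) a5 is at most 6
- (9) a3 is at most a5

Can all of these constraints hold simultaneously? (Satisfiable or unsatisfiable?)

From constraints 1 and 6: a1 ≥ a2 and a2 ≥ 7, so a1 ≥ 7. From constraints 2 and 8: a1 ≤ a5 and a5 ≤ 6, so a1 ≤ 6. But 6 < 7, so no value of a1 works.

Unsatisfiable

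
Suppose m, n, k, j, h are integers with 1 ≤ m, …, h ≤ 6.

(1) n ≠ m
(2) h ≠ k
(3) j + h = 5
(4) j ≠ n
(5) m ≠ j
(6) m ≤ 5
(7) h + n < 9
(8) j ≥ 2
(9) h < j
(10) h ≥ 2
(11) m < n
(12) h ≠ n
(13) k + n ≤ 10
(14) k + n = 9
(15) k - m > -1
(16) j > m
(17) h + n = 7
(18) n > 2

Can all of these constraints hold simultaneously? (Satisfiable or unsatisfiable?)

Setting (m, n, k, j, h) = (2, 5, 4, 3, 2) satisfies everything: constraint 3: j + h = 5; constraint 7: h + n = 7; constraint 13: k + n = 9, and the others follow.

Satisfiable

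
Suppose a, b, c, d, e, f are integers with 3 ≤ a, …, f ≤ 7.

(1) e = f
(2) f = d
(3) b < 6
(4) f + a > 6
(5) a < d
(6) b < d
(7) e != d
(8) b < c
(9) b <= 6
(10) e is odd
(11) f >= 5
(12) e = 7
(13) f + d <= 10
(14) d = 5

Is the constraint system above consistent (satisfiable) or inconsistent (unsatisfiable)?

Unsatisfiable

Constraint 12 fixes e = 7 and constraint 14 fixes d = 5. Constraints 1 and 2 give e = f = d, so e = d. But 7 ≠ 5 — contradiction.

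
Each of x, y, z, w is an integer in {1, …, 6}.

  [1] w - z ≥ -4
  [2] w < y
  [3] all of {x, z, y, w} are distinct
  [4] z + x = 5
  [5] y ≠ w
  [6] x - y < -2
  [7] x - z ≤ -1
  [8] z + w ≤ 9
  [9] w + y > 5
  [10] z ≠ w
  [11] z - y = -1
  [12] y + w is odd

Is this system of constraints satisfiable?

Setting (x, y, z, w) = (1, 5, 4, 2) satisfies everything: constraint 1: w - z = -2; constraint 4: z + x = 5, and the others follow.

Satisfiable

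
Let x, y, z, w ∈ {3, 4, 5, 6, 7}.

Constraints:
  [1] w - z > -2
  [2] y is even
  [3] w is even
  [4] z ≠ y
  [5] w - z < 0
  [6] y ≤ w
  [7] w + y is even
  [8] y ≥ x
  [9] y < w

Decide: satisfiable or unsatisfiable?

Take x = 3, y = 4, z = 7, w = 6. Then constraint 1: w - z = -1; constraint 2: y = 4 is even; constraint 5: w - z = -1, and every other listed constraint is also met.

Satisfiable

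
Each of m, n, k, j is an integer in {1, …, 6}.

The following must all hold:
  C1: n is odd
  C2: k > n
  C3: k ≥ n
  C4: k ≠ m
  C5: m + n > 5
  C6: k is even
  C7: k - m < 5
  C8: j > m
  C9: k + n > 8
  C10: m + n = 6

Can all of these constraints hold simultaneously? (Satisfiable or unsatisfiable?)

Satisfiable

Try m = 3, n = 3, k = 6, j = 5.
Check constraint 5: m + n = 6; constraint 7: k - m = 3; constraint 9: k + n = 9. The remaining constraints are straightforward to verify.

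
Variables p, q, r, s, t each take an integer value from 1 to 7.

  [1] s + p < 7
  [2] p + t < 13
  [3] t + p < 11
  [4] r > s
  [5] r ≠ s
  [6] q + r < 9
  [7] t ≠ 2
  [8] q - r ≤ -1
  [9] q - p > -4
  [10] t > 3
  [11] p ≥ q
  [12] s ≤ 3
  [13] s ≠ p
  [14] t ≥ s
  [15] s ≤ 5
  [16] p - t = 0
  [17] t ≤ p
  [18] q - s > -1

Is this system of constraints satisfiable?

Setting (p, q, r, s, t) = (5, 2, 4, 1, 5) satisfies everything: constraint 1: s + p = 6; constraint 2: p + t = 10; constraint 3: t + p = 10, and the others follow.

Satisfiable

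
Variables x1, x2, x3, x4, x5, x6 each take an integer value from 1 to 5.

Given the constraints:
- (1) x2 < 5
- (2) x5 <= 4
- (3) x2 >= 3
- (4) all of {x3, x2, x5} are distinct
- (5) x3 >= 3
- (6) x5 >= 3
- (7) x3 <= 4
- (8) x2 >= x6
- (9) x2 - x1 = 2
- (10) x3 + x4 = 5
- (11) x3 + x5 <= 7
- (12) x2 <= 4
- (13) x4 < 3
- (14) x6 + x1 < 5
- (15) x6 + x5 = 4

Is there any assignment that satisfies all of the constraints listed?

Unsatisfiable

Constraints 2, 3, 5, 6, 7, and 12 confine each of x3, x2, x5 to the 2 values {3, 4}.
Constraint 4 requires all 3 of them to be distinct, but only 2 values are available — impossible by the pigeonhole principle.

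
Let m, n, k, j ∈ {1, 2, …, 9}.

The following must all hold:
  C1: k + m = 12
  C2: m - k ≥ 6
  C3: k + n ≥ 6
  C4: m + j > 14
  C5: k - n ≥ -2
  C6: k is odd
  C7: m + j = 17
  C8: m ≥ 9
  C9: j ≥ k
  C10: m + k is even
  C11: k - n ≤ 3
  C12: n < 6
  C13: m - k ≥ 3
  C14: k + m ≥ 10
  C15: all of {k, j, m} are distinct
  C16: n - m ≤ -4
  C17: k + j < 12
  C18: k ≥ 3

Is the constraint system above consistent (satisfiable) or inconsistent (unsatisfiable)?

Satisfiable

Try m = 9, n = 3, k = 3, j = 8.
Check constraint 1: k + m = 12; constraint 2: m - k = 6; constraint 3: k + n = 6. The remaining constraints are straightforward to verify.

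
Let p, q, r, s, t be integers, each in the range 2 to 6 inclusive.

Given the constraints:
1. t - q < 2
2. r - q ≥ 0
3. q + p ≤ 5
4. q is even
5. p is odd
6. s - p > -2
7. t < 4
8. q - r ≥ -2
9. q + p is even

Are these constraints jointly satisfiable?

Unsatisfiable

Constraint 4 makes q even and constraint 5 makes p odd, so q + p must be odd. Constraint 9 says q + p is even — contradiction.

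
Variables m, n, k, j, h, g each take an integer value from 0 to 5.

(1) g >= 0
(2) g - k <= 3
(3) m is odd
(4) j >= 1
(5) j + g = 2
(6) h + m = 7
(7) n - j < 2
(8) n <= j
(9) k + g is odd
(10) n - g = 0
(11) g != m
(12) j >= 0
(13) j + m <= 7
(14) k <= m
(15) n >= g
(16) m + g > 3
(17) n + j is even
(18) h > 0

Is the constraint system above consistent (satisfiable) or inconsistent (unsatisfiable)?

Satisfiable

One satisfying assignment is m = 5, n = 1, k = 0, j = 1, h = 2, g = 1.
For the less obvious constraints — constraint 2: g - k = 1; constraint 5: j + g = 2 — and the others hold by inspection.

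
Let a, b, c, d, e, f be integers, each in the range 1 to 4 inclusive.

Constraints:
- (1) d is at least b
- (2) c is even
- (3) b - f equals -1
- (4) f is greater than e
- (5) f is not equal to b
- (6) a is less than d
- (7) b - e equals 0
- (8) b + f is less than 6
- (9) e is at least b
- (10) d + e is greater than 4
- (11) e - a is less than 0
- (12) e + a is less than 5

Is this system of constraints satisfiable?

Take a = 2, b = 1, c = 4, d = 4, e = 1, f = 2. Then constraint 3: b - f = -1; constraint 7: b - e = 0, and every other listed constraint is also met.

Satisfiable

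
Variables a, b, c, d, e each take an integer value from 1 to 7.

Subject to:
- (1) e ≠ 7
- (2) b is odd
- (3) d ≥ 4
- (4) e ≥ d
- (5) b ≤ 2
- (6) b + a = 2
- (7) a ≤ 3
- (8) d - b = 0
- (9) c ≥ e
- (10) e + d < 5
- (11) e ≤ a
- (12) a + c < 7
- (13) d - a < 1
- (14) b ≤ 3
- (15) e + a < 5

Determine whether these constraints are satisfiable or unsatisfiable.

Unsatisfiable

From constraints 3 and 4: e ≥ d and d ≥ 4, so e ≥ 4. From constraints 7 and 11: e ≤ a and a ≤ 3, so e ≤ 3. But 3 < 4, so no value of e works.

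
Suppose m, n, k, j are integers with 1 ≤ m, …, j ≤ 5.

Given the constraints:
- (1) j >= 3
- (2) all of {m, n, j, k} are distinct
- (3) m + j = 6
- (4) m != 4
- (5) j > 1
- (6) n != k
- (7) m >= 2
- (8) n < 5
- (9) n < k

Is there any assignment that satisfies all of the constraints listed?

Satisfiable

Take m = 2, n = 1, k = 5, j = 4. Then constraint 2: values 2, 1, 4, 5 are distinct; constraint 3: m + j = 6, and every other listed constraint is also met.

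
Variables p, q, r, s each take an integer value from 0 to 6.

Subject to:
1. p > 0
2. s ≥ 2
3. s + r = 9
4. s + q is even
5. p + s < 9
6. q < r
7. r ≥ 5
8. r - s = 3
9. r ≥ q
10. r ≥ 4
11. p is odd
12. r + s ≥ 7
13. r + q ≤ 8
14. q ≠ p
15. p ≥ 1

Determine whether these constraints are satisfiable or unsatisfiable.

One satisfying assignment is p = 3, q = 1, r = 6, s = 3.
For the less obvious constraints — constraint 3: s + r = 9; constraint 5: p + s = 6 — and the others hold by inspection.

Satisfiable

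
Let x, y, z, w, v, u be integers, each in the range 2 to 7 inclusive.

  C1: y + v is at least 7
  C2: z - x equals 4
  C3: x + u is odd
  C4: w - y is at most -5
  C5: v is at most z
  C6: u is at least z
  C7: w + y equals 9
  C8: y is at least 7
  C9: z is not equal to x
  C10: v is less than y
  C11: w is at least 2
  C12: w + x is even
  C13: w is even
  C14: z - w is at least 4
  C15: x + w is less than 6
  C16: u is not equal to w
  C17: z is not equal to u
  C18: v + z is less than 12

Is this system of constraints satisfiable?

Take x = 2, y = 7, z = 6, w = 2, v = 3, u = 7. Then constraint 1: y + v = 10; constraint 2: z - x = 4, and every other listed constraint is also met.

Satisfiable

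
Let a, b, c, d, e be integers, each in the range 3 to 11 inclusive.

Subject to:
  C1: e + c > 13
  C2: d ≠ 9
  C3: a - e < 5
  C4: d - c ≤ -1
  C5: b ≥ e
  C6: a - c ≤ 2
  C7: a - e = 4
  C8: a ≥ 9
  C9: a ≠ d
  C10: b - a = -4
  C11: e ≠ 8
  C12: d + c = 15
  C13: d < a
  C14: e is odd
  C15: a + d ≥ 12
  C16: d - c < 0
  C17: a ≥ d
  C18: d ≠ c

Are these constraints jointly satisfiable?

The assignment a = 9, b = 5, c = 9, d = 6, e = 5 works:
  constraint 1 holds since e + c = 14.
  constraint 3 holds since a - e = 4.
  constraint 4 holds since d - c = -3.
The rest check out directly.

Satisfiable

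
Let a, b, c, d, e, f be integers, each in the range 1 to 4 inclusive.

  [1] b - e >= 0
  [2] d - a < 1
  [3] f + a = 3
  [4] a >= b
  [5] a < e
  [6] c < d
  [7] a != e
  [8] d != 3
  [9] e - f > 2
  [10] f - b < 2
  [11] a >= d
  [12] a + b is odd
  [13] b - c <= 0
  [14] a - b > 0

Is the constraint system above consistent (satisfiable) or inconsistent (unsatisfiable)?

Unsatisfiable

Constraints 1, 5, 6, 11, and 13 give b ≤ c, c < d, d ≤ a, a < e, e ≤ b. Chaining: b ≤ c < d ≤ a < e ≤ b, which forces b < b — impossible.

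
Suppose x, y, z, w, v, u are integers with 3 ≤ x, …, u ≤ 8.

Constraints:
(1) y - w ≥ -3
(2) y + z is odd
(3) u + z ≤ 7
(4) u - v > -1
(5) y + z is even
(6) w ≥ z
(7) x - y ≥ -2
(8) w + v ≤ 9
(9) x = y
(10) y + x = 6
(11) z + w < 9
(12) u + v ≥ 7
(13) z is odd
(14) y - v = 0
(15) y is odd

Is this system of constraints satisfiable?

Constraint 15 makes y odd and constraint 13 makes z odd, so y + z must be even. Constraint 2 says y + z is odd — contradiction.

Unsatisfiable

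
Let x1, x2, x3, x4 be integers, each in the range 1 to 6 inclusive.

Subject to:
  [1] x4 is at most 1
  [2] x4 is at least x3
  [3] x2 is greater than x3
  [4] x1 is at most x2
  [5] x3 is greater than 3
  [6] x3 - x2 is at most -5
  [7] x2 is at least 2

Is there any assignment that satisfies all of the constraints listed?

Unsatisfiable

From constraint 5: x3 ≥ 4. From constraints 1 and 2: x3 ≤ x4 and x4 ≤ 1, so x3 ≤ 1. But 1 < 4, so no value of x3 works.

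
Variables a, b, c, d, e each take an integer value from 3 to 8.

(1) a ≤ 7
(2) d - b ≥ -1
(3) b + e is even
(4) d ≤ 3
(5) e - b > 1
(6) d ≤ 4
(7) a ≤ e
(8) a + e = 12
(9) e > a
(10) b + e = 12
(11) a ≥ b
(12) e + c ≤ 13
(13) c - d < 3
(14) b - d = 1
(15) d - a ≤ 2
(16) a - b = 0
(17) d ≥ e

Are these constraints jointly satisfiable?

From constraints 1 and 11: b ≤ a ≤ 7. From constraints 6 and 17: e ≤ d ≤ 4. Hence b + e ≤ 11. But constraint 10 requires b + e = 12, and 12 > 11. Contradiction.

Unsatisfiable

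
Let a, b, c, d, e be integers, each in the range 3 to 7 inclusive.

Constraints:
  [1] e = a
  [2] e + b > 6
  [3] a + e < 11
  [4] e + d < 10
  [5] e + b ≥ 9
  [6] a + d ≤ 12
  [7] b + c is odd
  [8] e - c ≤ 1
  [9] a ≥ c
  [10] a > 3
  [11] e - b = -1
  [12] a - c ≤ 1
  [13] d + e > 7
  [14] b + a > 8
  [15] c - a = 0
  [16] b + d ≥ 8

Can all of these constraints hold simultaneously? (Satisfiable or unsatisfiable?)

Try a = 4, b = 5, c = 4, d = 5, e = 4.
Check constraint 2: e + b = 9; constraint 3: a + e = 8; constraint 4: e + d = 9. The remaining constraints are straightforward to verify.

Satisfiable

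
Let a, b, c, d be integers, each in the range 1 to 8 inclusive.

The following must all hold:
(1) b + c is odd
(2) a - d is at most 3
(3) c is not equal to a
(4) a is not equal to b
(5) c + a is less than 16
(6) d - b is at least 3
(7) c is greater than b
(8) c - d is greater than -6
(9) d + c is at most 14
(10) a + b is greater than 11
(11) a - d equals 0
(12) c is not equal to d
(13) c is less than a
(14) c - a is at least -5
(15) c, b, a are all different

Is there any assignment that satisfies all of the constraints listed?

Satisfiable

Setting (a, b, c, d) = (8, 4, 5, 8) satisfies everything: constraint 2: a - d = 0; constraint 5: c + a = 13; constraint 6: d - b = 4, and the others follow.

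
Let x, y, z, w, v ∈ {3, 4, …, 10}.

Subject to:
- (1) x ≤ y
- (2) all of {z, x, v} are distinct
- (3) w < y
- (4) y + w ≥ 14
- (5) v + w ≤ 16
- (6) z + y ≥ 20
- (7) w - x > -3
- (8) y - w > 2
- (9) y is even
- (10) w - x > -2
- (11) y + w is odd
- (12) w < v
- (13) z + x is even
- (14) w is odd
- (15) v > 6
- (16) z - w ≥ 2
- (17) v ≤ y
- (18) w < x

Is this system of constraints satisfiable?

Satisfiable

Take x = 6, y = 10, z = 10, w = 5, v = 9. Then constraint 4: y + w = 15; constraint 5: v + w = 14, and every other listed constraint is also met.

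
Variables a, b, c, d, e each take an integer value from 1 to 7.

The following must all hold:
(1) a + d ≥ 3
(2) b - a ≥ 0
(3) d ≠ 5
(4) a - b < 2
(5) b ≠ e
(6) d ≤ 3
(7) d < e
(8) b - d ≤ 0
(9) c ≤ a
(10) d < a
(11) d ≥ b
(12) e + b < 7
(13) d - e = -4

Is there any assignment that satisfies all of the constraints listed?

Constraints 2, 10, and 11 give b ≤ d, d < a, a ≤ b. Chaining: b ≤ d < a ≤ b, which forces b < b — impossible.

Unsatisfiable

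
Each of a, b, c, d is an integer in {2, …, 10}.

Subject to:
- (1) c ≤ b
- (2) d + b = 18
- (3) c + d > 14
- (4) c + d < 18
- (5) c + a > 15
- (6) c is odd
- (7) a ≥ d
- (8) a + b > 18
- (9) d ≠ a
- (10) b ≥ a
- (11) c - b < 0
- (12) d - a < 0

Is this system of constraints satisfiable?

Try a = 9, b = 10, c = 7, d = 8.
Check constraint 2: d + b = 18; constraint 3: c + d = 15. The remaining constraints are straightforward to verify.

Satisfiable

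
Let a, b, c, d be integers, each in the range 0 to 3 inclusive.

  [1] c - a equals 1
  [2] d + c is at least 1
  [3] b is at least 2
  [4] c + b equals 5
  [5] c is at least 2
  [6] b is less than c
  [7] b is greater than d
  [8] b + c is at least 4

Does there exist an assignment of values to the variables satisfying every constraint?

Setting (a, b, c, d) = (2, 2, 3, 0) satisfies everything: constraint 1: c - a = 1; constraint 2: d + c = 3, and the others follow.

Satisfiable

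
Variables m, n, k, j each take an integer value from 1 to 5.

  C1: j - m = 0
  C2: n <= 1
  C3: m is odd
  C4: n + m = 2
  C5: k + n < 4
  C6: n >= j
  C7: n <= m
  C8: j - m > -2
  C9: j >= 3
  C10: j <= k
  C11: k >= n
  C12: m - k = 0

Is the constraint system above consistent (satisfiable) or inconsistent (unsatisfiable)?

From constraints 6 and 9: n ≥ j and j ≥ 3, so n ≥ 3. From constraint 2: n ≤ 1. But 1 < 3, so no value of n works.

Unsatisfiable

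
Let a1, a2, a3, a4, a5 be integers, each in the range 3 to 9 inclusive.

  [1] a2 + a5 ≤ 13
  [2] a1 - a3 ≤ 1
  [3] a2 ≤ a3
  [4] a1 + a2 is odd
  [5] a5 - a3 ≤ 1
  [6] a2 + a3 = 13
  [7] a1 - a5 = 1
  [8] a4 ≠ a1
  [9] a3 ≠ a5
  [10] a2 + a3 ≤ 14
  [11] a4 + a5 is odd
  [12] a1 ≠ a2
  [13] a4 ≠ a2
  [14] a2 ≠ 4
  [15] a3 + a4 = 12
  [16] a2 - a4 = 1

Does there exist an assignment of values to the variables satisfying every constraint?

Satisfiable

One satisfying assignment is a1 = 8, a2 = 5, a3 = 8, a4 = 4, a5 = 7.
For the less obvious constraints — constraint 1: a2 + a5 = 12; constraint 2: a1 - a3 = 0 — and the others hold by inspection.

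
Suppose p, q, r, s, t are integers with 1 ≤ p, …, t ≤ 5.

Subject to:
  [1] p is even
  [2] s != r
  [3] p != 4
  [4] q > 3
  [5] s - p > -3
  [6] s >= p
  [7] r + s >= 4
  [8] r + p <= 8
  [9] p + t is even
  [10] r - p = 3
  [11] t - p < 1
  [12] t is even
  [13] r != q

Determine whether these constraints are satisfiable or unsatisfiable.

The assignment p = 2, q = 4, r = 5, s = 2, t = 2 works:
  constraint 5 holds since s - p = 0.
  constraint 7 holds since r + s = 7.
  constraint 8 holds since r + p = 7.
The rest check out directly.

Satisfiable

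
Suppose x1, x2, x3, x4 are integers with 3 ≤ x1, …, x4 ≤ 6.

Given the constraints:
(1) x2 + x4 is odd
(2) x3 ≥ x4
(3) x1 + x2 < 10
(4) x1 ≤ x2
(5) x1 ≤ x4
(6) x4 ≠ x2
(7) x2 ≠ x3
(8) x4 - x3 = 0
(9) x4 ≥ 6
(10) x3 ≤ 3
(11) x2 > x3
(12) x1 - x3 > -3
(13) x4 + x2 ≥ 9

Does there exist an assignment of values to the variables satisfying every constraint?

Unsatisfiable

From constraints 2 and 9: x3 ≥ x4 and x4 ≥ 6, so x3 ≥ 6. From constraint 10: x3 ≤ 3. But 3 < 6, so no value of x3 works.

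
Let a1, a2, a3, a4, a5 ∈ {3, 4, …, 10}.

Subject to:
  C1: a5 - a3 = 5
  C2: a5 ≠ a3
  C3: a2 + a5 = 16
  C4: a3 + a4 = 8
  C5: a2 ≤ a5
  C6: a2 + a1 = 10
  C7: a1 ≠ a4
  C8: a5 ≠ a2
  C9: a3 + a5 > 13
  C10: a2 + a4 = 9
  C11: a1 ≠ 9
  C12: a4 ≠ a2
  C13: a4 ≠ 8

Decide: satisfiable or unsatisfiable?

Take a1 = 4, a2 = 6, a3 = 5, a4 = 3, a5 = 10. Then constraint 1: a5 - a3 = 5; constraint 3: a2 + a5 = 16; constraint 4: a3 + a4 = 8, and every other listed constraint is also met.

Satisfiable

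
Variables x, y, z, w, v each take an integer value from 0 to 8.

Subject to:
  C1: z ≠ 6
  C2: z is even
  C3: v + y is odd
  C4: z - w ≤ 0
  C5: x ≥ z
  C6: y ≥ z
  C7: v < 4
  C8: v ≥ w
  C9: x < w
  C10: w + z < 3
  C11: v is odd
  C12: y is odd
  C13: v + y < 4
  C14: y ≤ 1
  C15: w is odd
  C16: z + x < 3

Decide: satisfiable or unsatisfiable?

Unsatisfiable

Constraint 11 makes v odd and constraint 12 makes y odd, so v + y must be even. Constraint 3 says v + y is odd — contradiction.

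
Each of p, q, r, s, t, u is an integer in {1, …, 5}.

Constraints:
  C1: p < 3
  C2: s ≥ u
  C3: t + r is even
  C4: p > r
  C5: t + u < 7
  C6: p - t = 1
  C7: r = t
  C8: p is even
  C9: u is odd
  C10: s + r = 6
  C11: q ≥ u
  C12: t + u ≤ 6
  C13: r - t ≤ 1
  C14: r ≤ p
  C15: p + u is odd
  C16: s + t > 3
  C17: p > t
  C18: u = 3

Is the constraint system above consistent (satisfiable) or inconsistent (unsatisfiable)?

One satisfying assignment is p = 2, q = 4, r = 1, s = 5, t = 1, u = 3.
For the less obvious constraints — constraint 5: t + u = 4; constraint 6: p - t = 1; constraint 10: s + r = 6 — and the others hold by inspection.

Satisfiable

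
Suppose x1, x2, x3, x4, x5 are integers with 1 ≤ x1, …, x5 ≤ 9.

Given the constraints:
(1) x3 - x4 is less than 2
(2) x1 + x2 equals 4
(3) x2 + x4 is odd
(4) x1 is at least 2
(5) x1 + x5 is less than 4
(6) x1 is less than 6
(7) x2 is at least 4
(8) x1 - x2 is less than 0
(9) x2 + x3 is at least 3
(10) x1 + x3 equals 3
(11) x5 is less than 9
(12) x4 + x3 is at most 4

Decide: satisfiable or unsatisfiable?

Unsatisfiable

From constraint 4: x1 ≥ 2. From constraint 7: x2 ≥ 4. Hence x1 + x2 ≥ 6. But constraint 2 requires x1 + x2 = 4, and 4 < 6. Contradiction.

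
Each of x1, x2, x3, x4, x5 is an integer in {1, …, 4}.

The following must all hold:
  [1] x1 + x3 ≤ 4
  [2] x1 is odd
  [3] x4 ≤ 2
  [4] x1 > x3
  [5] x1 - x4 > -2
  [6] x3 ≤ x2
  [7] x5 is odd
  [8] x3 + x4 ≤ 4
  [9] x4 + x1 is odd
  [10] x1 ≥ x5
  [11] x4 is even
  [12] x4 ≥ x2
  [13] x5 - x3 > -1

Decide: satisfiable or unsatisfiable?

Satisfiable

The assignment x1 = 3, x2 = 1, x3 = 1, x4 = 2, x5 = 3 works:
  constraint 1 holds since x1 + x3 = 4.
  constraint 5 holds since x1 - x4 = 1.
The rest check out directly.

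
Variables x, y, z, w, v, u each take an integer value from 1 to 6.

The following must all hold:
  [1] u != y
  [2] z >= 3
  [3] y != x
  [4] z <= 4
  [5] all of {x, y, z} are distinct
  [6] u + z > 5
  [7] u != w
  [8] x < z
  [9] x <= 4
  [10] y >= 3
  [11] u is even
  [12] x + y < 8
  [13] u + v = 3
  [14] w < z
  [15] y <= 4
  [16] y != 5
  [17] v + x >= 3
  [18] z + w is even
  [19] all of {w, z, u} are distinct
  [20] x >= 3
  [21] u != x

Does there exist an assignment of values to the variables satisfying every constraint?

Constraints 2, 4, 9, 10, 15, and 20 confine each of x, y, z to the 2 values {3, 4}.
Constraint 5 requires all 3 of them to be distinct, but only 2 values are available — impossible by the pigeonhole principle.

Unsatisfiable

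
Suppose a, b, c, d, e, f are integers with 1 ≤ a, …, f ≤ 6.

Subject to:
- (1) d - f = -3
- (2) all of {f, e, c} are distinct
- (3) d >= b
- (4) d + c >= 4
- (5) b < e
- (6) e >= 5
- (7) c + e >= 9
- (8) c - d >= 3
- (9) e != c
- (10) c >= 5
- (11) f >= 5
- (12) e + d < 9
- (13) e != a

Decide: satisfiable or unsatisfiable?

Unsatisfiable

Constraints 6, 10, and 11 confine each of f, e, c to the 2 values {5, 6} (the domain already gives each ≤ 6).
Constraint 2 requires all 3 of them to be distinct, but only 2 values are available — impossible by the pigeonhole principle.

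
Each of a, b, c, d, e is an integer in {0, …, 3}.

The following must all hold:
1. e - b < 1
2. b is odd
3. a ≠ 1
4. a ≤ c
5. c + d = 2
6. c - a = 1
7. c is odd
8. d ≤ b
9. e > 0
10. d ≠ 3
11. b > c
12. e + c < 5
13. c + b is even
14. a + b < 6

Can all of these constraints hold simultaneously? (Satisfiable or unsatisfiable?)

Satisfiable

Take a = 0, b = 3, c = 1, d = 1, e = 2. Then constraint 1: e - b = -1; constraint 5: c + d = 2, and every other listed constraint is also met.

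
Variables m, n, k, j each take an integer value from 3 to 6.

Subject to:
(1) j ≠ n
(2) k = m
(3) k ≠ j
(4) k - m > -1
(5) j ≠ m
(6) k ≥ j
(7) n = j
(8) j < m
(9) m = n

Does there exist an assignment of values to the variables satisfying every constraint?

From constraints 2, 7, and 9, k = m = n = j, so k = j. But constraint 3 says k ≠ j. Contradiction.

Unsatisfiable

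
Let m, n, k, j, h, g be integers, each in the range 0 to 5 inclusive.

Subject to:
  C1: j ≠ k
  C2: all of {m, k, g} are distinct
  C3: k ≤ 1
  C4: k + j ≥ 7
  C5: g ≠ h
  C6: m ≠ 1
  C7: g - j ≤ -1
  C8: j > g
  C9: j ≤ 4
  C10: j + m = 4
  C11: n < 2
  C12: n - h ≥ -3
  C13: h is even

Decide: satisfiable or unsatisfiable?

Unsatisfiable

From constraint 3: k ≤ 1. From constraint 9: j ≤ 4. Hence k + j ≤ 5. But constraint 4 requires k + j ≥ 7, and 7 > 5. Contradiction.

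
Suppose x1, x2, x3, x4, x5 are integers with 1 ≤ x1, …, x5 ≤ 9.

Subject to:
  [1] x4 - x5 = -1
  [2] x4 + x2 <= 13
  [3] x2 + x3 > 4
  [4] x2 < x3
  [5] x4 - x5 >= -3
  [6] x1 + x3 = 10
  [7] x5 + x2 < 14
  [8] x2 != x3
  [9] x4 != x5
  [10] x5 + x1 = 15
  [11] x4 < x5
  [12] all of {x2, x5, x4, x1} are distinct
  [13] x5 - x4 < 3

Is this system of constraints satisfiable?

One satisfying assignment is x1 = 6, x2 = 2, x3 = 4, x4 = 8, x5 = 9.
For the less obvious constraints — constraint 1: x4 - x5 = -1; constraint 2: x4 + x2 = 10; constraint 3: x2 + x3 = 6 — and the others hold by inspection.

Satisfiable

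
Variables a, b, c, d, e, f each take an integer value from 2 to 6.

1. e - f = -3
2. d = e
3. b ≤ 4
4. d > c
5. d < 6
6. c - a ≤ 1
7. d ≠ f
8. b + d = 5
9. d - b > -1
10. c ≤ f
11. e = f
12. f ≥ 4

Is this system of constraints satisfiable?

Unsatisfiable

From constraints 2 and 11, d = e = f, so d = f. But constraint 7 says d ≠ f. Contradiction.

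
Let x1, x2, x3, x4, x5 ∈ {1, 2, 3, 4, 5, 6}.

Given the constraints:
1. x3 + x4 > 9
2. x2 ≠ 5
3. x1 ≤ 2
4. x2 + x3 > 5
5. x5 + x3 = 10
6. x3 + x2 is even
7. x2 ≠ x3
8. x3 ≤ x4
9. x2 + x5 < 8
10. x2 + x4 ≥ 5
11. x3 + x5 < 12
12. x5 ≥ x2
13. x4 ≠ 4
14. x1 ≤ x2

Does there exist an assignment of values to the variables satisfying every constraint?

One satisfying assignment is x1 = 1, x2 = 1, x3 = 5, x4 = 5, x5 = 5.
For the less obvious constraints — constraint 1: x3 + x4 = 10; constraint 4: x2 + x3 = 6 — and the others hold by inspection.

Satisfiable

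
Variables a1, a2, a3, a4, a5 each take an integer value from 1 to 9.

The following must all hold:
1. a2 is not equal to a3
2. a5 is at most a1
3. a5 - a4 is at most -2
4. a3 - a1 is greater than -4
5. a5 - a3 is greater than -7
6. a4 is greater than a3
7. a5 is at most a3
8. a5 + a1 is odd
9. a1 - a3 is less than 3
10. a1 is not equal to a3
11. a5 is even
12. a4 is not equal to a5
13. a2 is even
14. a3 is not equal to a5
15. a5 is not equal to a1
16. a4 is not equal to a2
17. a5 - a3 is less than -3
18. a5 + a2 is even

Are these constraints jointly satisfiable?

Setting (a1, a2, a3, a4, a5) = (9, 4, 8, 9, 4) satisfies everything: constraint 3: a5 - a4 = -5; constraint 4: a3 - a1 = -1; constraint 5: a5 - a3 = -4, and the others follow.

Satisfiable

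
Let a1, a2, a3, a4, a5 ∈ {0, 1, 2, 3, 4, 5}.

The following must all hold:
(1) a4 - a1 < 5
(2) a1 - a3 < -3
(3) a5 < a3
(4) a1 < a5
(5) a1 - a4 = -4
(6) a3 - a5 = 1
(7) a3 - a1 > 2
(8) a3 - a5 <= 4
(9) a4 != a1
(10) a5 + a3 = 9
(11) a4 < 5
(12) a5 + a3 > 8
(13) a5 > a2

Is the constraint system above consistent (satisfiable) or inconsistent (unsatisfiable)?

Try a1 = 0, a2 = 0, a3 = 5, a4 = 4, a5 = 4.
Check constraint 1: a4 - a1 = 4; constraint 2: a1 - a3 = -5. The remaining constraints are straightforward to verify.

Satisfiable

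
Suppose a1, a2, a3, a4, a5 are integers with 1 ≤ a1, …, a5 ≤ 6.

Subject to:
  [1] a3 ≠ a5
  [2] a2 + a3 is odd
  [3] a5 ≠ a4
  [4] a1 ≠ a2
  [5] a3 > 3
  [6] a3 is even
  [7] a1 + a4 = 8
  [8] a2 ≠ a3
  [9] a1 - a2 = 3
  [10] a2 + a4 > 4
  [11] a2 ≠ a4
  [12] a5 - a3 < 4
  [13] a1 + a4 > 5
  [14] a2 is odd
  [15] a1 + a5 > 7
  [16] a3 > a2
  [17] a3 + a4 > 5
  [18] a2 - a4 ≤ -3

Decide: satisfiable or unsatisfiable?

One satisfying assignment is a1 = 4, a2 = 1, a3 = 4, a4 = 4, a5 = 6.
For the less obvious constraints — constraint 7: a1 + a4 = 8; constraint 9: a1 - a2 = 3; constraint 10: a2 + a4 = 5 — and the others hold by inspection.

Satisfiable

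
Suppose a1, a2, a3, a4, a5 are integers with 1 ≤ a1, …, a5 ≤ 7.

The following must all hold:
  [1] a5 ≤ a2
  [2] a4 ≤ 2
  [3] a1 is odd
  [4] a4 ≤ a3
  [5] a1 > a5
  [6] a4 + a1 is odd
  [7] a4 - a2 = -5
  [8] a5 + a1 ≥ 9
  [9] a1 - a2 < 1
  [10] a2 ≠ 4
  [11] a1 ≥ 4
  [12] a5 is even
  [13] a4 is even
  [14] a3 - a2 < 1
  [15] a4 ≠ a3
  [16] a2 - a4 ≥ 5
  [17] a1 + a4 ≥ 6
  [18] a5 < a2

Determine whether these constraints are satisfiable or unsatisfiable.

The assignment a1 = 7, a2 = 7, a3 = 6, a4 = 2, a5 = 2 works:
  constraint 7 holds since a4 - a2 = -5.
  constraint 8 holds since a5 + a1 = 9.
The rest check out directly.

Satisfiable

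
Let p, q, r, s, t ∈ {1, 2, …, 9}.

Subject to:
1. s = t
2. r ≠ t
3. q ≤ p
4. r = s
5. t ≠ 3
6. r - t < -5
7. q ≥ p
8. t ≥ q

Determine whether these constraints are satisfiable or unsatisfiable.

Unsatisfiable

From constraints 1 and 4, r = s = t, so r = t. But constraint 2 says r ≠ t. Contradiction.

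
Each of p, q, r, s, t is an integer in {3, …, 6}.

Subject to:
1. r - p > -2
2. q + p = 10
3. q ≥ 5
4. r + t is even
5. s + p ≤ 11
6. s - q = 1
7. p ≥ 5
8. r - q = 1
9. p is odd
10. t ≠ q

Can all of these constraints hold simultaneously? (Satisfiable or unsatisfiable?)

Satisfiable

One satisfying assignment is p = 5, q = 5, r = 6, s = 6, t = 4.
For the less obvious constraints — constraint 1: r - p = 1; constraint 2: q + p = 10; constraint 5: s + p = 11 — and the others hold by inspection.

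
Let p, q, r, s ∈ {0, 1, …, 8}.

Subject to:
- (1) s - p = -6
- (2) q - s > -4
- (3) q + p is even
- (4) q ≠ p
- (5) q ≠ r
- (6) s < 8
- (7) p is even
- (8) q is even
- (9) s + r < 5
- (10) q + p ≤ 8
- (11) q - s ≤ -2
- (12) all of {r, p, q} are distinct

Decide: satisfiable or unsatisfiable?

Satisfiable

The assignment p = 8, q = 0, r = 2, s = 2 works:
  constraint 1 holds since s - p = -6.
  constraint 2 holds since q - s = -2.
The rest check out directly.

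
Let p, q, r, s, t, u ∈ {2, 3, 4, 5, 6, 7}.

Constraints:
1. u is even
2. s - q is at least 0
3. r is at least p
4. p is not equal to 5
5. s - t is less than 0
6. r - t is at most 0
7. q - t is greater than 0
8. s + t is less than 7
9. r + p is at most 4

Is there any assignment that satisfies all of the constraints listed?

Constraints 2, 5, and 7 give s < t, t < q, q ≤ s. Chaining: s < t < q ≤ s, which forces s < s — impossible.

Unsatisfiable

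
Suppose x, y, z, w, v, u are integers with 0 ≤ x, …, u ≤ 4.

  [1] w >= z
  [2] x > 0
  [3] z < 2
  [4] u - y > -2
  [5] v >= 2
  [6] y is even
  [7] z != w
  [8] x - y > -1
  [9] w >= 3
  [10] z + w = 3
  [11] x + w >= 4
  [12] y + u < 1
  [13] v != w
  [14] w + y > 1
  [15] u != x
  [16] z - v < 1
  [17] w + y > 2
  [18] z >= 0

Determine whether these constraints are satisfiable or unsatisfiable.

One satisfying assignment is x = 2, y = 0, z = 0, w = 3, v = 2, u = 0.
For the less obvious constraints — constraint 4: u - y = 0; constraint 8: x - y = 2 — and the others hold by inspection.

Satisfiable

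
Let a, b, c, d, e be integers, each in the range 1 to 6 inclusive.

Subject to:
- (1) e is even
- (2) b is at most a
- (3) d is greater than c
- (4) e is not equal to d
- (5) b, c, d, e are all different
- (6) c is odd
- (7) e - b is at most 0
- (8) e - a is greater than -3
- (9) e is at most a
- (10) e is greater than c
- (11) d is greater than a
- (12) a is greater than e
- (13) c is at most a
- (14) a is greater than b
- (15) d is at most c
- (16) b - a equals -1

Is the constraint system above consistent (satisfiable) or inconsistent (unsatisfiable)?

Unsatisfiable

Constraints 7, 10, 11, 14, and 15 give a < d, d ≤ c, c < e, e ≤ b, b < a. Chaining: a < d ≤ c < e ≤ b < a, which forces a < a — impossible.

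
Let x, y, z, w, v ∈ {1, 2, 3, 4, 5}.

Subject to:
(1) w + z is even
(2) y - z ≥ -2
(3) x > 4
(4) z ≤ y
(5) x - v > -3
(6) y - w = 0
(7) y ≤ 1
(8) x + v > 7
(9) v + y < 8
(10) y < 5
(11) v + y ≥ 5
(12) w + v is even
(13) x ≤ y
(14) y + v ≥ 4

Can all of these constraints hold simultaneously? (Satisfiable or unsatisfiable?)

From constraint 3: x ≥ 5. From constraints 7 and 13: x ≤ y and y ≤ 1, so x ≤ 1. But 1 < 5, so no value of x works.

Unsatisfiable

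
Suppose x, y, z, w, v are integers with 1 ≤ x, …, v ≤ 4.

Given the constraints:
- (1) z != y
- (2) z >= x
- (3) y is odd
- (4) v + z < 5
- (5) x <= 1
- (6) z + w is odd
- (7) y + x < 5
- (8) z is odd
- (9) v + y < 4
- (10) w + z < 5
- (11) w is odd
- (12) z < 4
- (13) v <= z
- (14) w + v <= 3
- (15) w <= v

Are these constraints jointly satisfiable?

Unsatisfiable

Constraint 8 makes z odd and constraint 11 makes w odd, so z + w must be even. Constraint 6 says z + w is odd — contradiction.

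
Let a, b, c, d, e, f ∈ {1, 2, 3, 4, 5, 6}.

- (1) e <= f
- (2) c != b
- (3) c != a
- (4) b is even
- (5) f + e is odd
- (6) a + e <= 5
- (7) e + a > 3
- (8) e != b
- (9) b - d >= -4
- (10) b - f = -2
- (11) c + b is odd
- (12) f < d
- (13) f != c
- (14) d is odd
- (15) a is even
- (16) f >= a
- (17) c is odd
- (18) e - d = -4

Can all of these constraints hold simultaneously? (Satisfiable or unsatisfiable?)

Satisfiable

One satisfying assignment is a = 4, b = 2, c = 3, d = 5, e = 1, f = 4.
For the less obvious constraints — constraint 6: a + e = 5; constraint 7: e + a = 5; constraint 9: b - d = -3 — and the others hold by inspection.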